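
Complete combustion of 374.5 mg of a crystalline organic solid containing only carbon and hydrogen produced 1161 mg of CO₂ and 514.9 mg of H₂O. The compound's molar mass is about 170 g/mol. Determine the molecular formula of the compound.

C12H26

mol C = 1.161 g CO₂ ÷ 44.009 g/mol = 0.026381 mol
mol H = 2 × 0.5149 g H₂O ÷ 18.015 g/mol = 0.057163 mol
Divide by the smallest (0.026381 mol): C 1.000, H 2.167
Multiplying each by 6 gives whole numbers: C 6.00, H 13.00
Empirical formula: C6H13
Empirical-formula mass = 85.17 g/mol; 170 ÷ 85.17 ≈ 2, so the molecular formula is C12H26.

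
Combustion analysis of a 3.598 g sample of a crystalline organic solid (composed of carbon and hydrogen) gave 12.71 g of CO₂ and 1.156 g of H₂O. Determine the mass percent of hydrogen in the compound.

mol C = 12.71 g CO₂ ÷ 44.009 g/mol = 0.28880 mol
mol H = 2 × 1.156 g H₂O ÷ 18.015 g/mol = 0.12834 mol
mass % H = 0.12936 g ÷ 3.598 g × 100%

3.60%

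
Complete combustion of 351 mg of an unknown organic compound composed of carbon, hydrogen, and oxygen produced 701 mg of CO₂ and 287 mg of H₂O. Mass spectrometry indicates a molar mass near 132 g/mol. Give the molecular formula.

mol C = 0.701 g CO₂ ÷ 44.009 g/mol = 0.01593 mol
mol H = 2 × 0.287 g H₂O ÷ 18.015 g/mol = 0.03186 mol
mass O = 0.351 − (0.1913 + 0.03212) = 0.1276 g → mol O = 0.1276 ÷ 15.999 = 0.007973 mol
Divide by the smallest (0.007973 mol): C 1.998, H 3.996, O 1.000
Empirical formula: C2H4O
Empirical-formula mass = 44.05 g/mol; 132 ÷ 44.05 ≈ 3, so the molecular formula is C6H12O3.

C6H12O3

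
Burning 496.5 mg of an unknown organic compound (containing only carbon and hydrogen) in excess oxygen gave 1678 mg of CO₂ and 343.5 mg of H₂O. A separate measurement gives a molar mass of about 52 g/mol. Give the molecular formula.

C4H4

mol C = 1.678 g CO₂ ÷ 44.009 g/mol = 0.038129 mol
mol H = 2 × 0.3435 g H₂O ÷ 18.015 g/mol = 0.038135 mol
Divide by the smallest (0.038129 mol): C 1.000, H 1.000
Empirical formula: CH
Empirical-formula mass = 13.02 g/mol; 52 ÷ 13.02 ≈ 4, so the molecular formula is C4H4.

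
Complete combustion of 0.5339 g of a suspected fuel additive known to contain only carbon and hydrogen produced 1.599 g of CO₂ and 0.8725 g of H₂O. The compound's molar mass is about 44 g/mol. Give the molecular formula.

C3H8

mol C = 1.599 g CO₂ ÷ 44.009 g/mol = 0.036333 mol
mol H = 2 × 0.8725 g H₂O ÷ 18.015 g/mol = 0.096864 mol
Divide by the smallest (0.036333 mol): C 1.000, H 2.666
Multiplying each by 3 gives whole numbers: C 3.00, H 8.00
Empirical formula: C3H8
Empirical-formula mass = 44.10 g/mol; 44 ÷ 44.10 ≈ 1, so the molecular formula is C3H8.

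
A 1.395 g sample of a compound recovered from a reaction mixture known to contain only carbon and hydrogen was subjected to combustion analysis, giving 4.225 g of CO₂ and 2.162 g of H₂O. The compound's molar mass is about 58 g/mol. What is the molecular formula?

C4H10

mol C = 4.225 g CO₂ ÷ 44.009 g/mol = 0.096003 mol
mol H = 2 × 2.162 g H₂O ÷ 18.015 g/mol = 0.24002 mol
Divide by the smallest (0.096003 mol): C 1.000, H 2.500
Multiplying each by 2 gives whole numbers: C 2.00, H 5.00
Empirical formula: C2H5
Empirical-formula mass = 29.06 g/mol; 58 ÷ 29.06 ≈ 2, so the molecular formula is C4H10.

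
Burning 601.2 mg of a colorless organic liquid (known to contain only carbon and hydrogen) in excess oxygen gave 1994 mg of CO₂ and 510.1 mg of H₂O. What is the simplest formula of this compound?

C4H5

mol C = 1.994 g CO₂ ÷ 44.009 g/mol = 0.045309 mol
mol H = 2 × 0.5101 g H₂O ÷ 18.015 g/mol = 0.056631 mol
Divide by the smallest (0.045309 mol): C 1.000, H 1.250
Multiplying each by 4 gives whole numbers: C 4.00, H 5.00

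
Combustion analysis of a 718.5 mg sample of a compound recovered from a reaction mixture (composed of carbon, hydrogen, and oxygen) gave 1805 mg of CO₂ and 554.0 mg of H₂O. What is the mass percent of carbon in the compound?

mol C = 1.805 g CO₂ ÷ 44.009 g/mol = 0.041014 mol
mol H = 2 × 0.5540 g H₂O ÷ 18.015 g/mol = 0.061504 mol
mass O = 0.7185 − (0.49262 + 0.061996) = 0.16388 g → mol O = 0.16388 ÷ 15.999 = 0.010243 mol
mass % C = 0.49262 g ÷ 0.7185 g × 100%

68.56%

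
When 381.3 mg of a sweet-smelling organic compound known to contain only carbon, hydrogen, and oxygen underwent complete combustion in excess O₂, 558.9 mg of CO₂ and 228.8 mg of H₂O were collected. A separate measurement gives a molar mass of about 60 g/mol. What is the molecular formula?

C2H4O2

mol C = 0.5589 g CO₂ ÷ 44.009 g/mol = 0.012700 mol
mol H = 2 × 0.2288 g H₂O ÷ 18.015 g/mol = 0.025401 mol
mass O = 0.3813 − (0.15254 + 0.025604) = 0.20316 g → mol O = 0.20316 ÷ 15.999 = 0.012698 mol
Divide by the smallest (0.012698 mol): C 1.000, H 2.000, O 1.000
Empirical formula: CH2O
Empirical-formula mass = 30.03 g/mol; 60 ÷ 30.03 ≈ 2, so the molecular formula is C2H4O2.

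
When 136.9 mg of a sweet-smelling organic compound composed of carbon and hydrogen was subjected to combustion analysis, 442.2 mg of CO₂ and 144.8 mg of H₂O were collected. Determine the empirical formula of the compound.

C5H8

mol C = 0.4422 g CO₂ ÷ 44.009 g/mol = 0.010048 mol
mol H = 2 × 0.1448 g H₂O ÷ 18.015 g/mol = 0.016075 mol
Divide by the smallest (0.010048 mol): C 1.000, H 1.600
Multiplying each by 5 gives whole numbers: C 5.00, H 8.00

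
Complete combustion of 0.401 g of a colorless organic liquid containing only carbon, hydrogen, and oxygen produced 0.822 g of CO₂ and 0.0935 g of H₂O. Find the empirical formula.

mol C = 0.822 g CO₂ ÷ 44.009 g/mol = 0.01868 mol
mol H = 2 × 0.0935 g H₂O ÷ 18.015 g/mol = 0.01038 mol
mass O = 0.401 − (0.2243 + 0.01046) = 0.1662 g → mol O = 0.1662 ÷ 15.999 = 0.01039 mol
Divide by the smallest (0.01038 mol): C 1.799, H 1.000, O 1.001
Multiplying each by 5 gives whole numbers: C 9.00, H 5.00, O 5.00

C9H5O5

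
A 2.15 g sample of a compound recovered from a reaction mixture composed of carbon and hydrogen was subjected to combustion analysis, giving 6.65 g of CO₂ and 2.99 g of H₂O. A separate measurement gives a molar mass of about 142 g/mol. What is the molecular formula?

mol C = 6.65 g CO₂ ÷ 44.009 g/mol = 0.1511 mol
mol H = 2 × 2.99 g H₂O ÷ 18.015 g/mol = 0.3319 mol
Divide by the smallest (0.1511 mol): C 1.000, H 2.197
Multiplying each by 5 gives whole numbers: C 5.00, H 10.98
Empirical formula: C5H11
Empirical-formula mass = 71.14 g/mol; 142 ÷ 71.14 ≈ 2, so the molecular formula is C10H22.

C10H22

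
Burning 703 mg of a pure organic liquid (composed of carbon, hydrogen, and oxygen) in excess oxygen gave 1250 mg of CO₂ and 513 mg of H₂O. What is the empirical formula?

C3H6O2

mol C = 1.25 g CO₂ ÷ 44.009 g/mol = 0.02840 mol
mol H = 2 × 0.513 g H₂O ÷ 18.015 g/mol = 0.05695 mol
mass O = 0.703 − (0.3412 + 0.05741) = 0.3044 g → mol O = 0.3044 ÷ 15.999 = 0.01903 mol
Divide by the smallest (0.01903 mol): C 1.493, H 2.993, O 1.000
Multiplying each by 2 gives whole numbers: C 2.99, H 5.99, O 2.00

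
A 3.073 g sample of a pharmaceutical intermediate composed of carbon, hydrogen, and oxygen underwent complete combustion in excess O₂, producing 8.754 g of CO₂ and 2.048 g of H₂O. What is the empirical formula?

mol C = 8.754 g CO₂ ÷ 44.009 g/mol = 0.19891 mol
mol H = 2 × 2.048 g H₂O ÷ 18.015 g/mol = 0.22737 mol
mass O = 3.073 − (2.3892 + 0.22919) = 0.45466 g → mol O = 0.45466 ÷ 15.999 = 0.028418 mol
Divide by the smallest (0.028418 mol): C 7.000, H 8.001, O 1.000

C7H8O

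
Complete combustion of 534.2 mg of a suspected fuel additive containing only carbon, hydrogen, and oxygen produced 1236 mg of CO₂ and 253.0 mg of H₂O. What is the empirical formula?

mol C = 1.236 g CO₂ ÷ 44.009 g/mol = 0.028085 mol
mol H = 2 × 0.2530 g H₂O ÷ 18.015 g/mol = 0.028088 mol
mass O = 0.5342 − (0.33733 + 0.028312) = 0.16856 g → mol O = 0.16856 ÷ 15.999 = 0.010535 mol
Divide by the smallest (0.010535 mol): C 2.666, H 2.666, O 1.000
Multiplying each by 3 gives whole numbers: C 8.00, H 8.00, O 3.00

C8H8O3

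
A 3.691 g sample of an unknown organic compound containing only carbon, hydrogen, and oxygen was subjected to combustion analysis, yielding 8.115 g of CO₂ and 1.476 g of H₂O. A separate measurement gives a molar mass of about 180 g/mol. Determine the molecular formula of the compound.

mol C = 8.115 g CO₂ ÷ 44.009 g/mol = 0.18439 mol
mol H = 2 × 1.476 g H₂O ÷ 18.015 g/mol = 0.16386 mol
mass O = 3.691 − (2.2148 + 0.16517) = 1.3111 g → mol O = 1.3111 ÷ 15.999 = 0.081947 mol
Divide by the smallest (0.081947 mol): C 2.250, H 2.000, O 1.000
Multiplying each by 4 gives whole numbers: C 9.00, H 8.00, O 4.00
Empirical formula: C9H8O4
Empirical-formula mass = 180.16 g/mol; 180 ÷ 180.16 ≈ 1, so the molecular formula is C9H8O4.

C9H8O4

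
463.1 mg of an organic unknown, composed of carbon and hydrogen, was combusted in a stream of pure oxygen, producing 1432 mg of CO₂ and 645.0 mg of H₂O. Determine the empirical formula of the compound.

mol C = 1.432 g CO₂ ÷ 44.009 g/mol = 0.032539 mol
mol H = 2 × 0.6450 g H₂O ÷ 18.015 g/mol = 0.071607 mol
Divide by the smallest (0.032539 mol): C 1.000, H 2.201
Multiplying each by 5 gives whole numbers: C 5.00, H 11.00

C5H11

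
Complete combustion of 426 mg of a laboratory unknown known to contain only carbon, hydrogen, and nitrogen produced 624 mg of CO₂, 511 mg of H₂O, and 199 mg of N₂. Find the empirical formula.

CH4N

mol C = 0.624 g CO₂ ÷ 44.009 g/mol = 0.01418 mol
mol H = 2 × 0.511 g H₂O ÷ 18.015 g/mol = 0.05673 mol
mol N = 2 × 0.199 g N₂ ÷ 28.014 g/mol = 0.01421 mol
Divide by the smallest (0.01418 mol): C 1.000, H 4.001, N 1.002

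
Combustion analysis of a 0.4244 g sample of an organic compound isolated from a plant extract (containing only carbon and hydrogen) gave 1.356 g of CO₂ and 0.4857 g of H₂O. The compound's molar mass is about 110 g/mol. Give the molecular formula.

C8H14

mol C = 1.356 g CO₂ ÷ 44.009 g/mol = 0.030812 mol
mol H = 2 × 0.4857 g H₂O ÷ 18.015 g/mol = 0.053922 mol
Divide by the smallest (0.030812 mol): C 1.000, H 1.750
Multiplying each by 4 gives whole numbers: C 4.00, H 7.00
Empirical formula: C4H7
Empirical-formula mass = 55.10 g/mol; 110 ÷ 55.10 ≈ 2, so the molecular formula is C8H14.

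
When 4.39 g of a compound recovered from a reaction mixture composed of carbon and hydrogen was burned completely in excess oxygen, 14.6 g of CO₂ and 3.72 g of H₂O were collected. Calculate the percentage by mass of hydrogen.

mol C = 14.6 g CO₂ ÷ 44.009 g/mol = 0.3318 mol
mol H = 2 × 3.72 g H₂O ÷ 18.015 g/mol = 0.4130 mol
mass % H = 0.4163 g ÷ 4.39 g × 100%

9.5%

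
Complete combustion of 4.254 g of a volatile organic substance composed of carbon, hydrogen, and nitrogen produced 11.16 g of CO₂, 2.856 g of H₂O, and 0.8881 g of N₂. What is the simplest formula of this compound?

mol C = 11.16 g CO₂ ÷ 44.009 g/mol = 0.25358 mol
mol H = 2 × 2.856 g H₂O ÷ 18.015 g/mol = 0.31707 mol
mol N = 2 × 0.8881 g N₂ ÷ 28.014 g/mol = 0.063404 mol
Divide by the smallest (0.063404 mol): C 4.000, H 5.001, N 1.000

C4H5N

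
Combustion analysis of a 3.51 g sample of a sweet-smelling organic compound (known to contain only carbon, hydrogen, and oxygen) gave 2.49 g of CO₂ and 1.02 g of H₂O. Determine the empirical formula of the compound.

CH2O3

mol C = 2.49 g CO₂ ÷ 44.009 g/mol = 0.05658 mol
mol H = 2 × 1.02 g H₂O ÷ 18.015 g/mol = 0.1132 mol
mass O = 3.51 − (0.6796 + 0.1141) = 2.716 g → mol O = 2.716 ÷ 15.999 = 0.1698 mol
Divide by the smallest (0.05658 mol): C 1.000, H 2.001, O 3.001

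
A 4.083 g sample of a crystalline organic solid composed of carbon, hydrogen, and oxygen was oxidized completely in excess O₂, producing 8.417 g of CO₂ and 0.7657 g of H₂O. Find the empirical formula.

C9H4O5

mol C = 8.417 g CO₂ ÷ 44.009 g/mol = 0.19126 mol
mol H = 2 × 0.7657 g H₂O ÷ 18.015 g/mol = 0.085007 mol
mass O = 4.083 − (2.2972 + 0.085687) = 1.7001 g → mol O = 1.7001 ÷ 15.999 = 0.10626 mol
Divide by the smallest (0.085007 mol): C 2.250, H 1.000, O 1.250
Multiplying each by 4 gives whole numbers: C 9.00, H 4.00, O 5.00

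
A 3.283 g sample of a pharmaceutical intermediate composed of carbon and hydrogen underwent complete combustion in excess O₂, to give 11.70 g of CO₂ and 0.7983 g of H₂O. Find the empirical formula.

C3H

mol C = 11.70 g CO₂ ÷ 44.009 g/mol = 0.26585 mol
mol H = 2 × 0.7983 g H₂O ÷ 18.015 g/mol = 0.088626 mol
Divide by the smallest (0.088626 mol): C 3.000, H 1.000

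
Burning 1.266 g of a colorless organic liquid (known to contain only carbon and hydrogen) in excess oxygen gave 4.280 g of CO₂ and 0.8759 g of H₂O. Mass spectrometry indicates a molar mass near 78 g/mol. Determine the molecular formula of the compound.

mol C = 4.280 g CO₂ ÷ 44.009 g/mol = 0.097253 mol
mol H = 2 × 0.8759 g H₂O ÷ 18.015 g/mol = 0.097241 mol
Divide by the smallest (0.097241 mol): C 1.000, H 1.000
Empirical formula: CH
Empirical-formula mass = 13.02 g/mol; 78 ÷ 13.02 ≈ 6, so the molecular formula is C6H6.

C6H6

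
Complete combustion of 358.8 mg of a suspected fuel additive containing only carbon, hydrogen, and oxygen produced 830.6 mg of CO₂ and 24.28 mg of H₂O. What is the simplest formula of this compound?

mol C = 0.8306 g CO₂ ÷ 44.009 g/mol = 0.018873 mol
mol H = 2 × 0.02428 g H₂O ÷ 18.015 g/mol = 0.0026955 mol
mass O = 0.3588 − (0.22669 + 0.0027171) = 0.12939 g → mol O = 0.12939 ÷ 15.999 = 0.0080877 mol
Divide by the smallest (0.0026955 mol): C 7.002, H 1.000, O 3.000

C7HO3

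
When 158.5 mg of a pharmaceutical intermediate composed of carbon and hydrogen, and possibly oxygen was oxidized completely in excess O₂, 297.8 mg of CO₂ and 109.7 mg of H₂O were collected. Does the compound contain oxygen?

yes

mol C = 0.2978 g CO₂ ÷ 44.009 g/mol = 0.0067668 mol
mol H = 2 × 0.1097 g H₂O ÷ 18.015 g/mol = 0.012179 mol
C and H account for only 0.093552 g of the 0.1585 g sample; the remaining 0.064948 g must be oxygen.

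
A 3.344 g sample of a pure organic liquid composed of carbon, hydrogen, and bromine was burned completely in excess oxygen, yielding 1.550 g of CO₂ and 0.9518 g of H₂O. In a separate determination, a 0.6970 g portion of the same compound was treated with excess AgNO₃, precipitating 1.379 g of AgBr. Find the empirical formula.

mol C = 1.550 g CO₂ ÷ 44.009 g/mol = 0.035220 mol
mol H = 2 × 0.9518 g H₂O ÷ 18.015 g/mol = 0.10567 mol
From the AgBr data: mol Br per gram of compound = (1.379 ÷ 187.772) ÷ 0.6970 = 0.010537 mol/g, so in the 3.344 g combustion sample mol Br = 0.035234 mol
Divide by the smallest (0.035220 mol): C 1.000, H 3.000, Br 1.000

CH3Br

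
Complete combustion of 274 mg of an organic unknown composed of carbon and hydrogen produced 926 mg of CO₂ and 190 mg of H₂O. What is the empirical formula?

mol C = 0.926 g CO₂ ÷ 44.009 g/mol = 0.02104 mol
mol H = 2 × 0.190 g H₂O ÷ 18.015 g/mol = 0.02109 mol
Divide by the smallest (0.02104 mol): C 1.000, H 1.002

CH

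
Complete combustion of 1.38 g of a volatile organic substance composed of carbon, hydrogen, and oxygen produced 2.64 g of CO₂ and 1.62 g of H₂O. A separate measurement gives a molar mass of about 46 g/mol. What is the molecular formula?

mol C = 2.64 g CO₂ ÷ 44.009 g/mol = 0.05999 mol
mol H = 2 × 1.62 g H₂O ÷ 18.015 g/mol = 0.1799 mol
mass O = 1.38 − (0.7205 + 0.1813) = 0.4782 g → mol O = 0.4782 ÷ 15.999 = 0.02989 mol
Divide by the smallest (0.02989 mol): C 2.007, H 6.017, O 1.000
Empirical formula: C2H6O
Empirical-formula mass = 46.07 g/mol; 46 ÷ 46.07 ≈ 1, so the molecular formula is C2H6O.

C2H6O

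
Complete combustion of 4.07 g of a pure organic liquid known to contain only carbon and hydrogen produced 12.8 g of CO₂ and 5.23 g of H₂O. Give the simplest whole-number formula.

mol C = 12.8 g CO₂ ÷ 44.009 g/mol = 0.2908 mol
mol H = 2 × 5.23 g H₂O ÷ 18.015 g/mol = 0.5806 mol
Divide by the smallest (0.2908 mol): C 1.000, H 1.996

CH2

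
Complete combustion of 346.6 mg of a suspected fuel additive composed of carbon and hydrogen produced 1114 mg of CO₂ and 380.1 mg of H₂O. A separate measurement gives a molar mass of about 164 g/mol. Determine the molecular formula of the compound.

C12H20

mol C = 1.114 g CO₂ ÷ 44.009 g/mol = 0.025313 mol
mol H = 2 × 0.3801 g H₂O ÷ 18.015 g/mol = 0.042198 mol
Divide by the smallest (0.025313 mol): C 1.000, H 1.667
Multiplying each by 3 gives whole numbers: C 3.00, H 5.00
Empirical formula: C3H5
Empirical-formula mass = 41.07 g/mol; 164 ÷ 41.07 ≈ 4, so the molecular formula is C12H20.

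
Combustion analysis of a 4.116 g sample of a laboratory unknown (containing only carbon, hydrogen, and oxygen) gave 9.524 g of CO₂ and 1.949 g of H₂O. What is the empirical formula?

mol C = 9.524 g CO₂ ÷ 44.009 g/mol = 0.21641 mol
mol H = 2 × 1.949 g H₂O ÷ 18.015 g/mol = 0.21638 mol
mass O = 4.116 − (2.5993 + 0.21811) = 1.2986 g → mol O = 1.2986 ÷ 15.999 = 0.081167 mol
Divide by the smallest (0.081167 mol): C 2.666, H 2.666, O 1.000
Multiplying each by 3 gives whole numbers: C 8.00, H 8.00, O 3.00

C8H8O3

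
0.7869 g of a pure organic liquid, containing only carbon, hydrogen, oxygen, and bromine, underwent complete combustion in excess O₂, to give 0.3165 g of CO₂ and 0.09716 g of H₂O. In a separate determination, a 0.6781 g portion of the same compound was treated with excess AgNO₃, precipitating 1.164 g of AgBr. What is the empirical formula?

C2H3Br2O2

mol C = 0.3165 g CO₂ ÷ 44.009 g/mol = 0.0071917 mol
mol H = 2 × 0.09716 g H₂O ÷ 18.015 g/mol = 0.010787 mol
From the AgBr data: mol Br per gram of compound = (1.164 ÷ 187.772) ÷ 0.6781 = 0.0091417 mol/g, so in the 0.7869 g combustion sample mol Br = 0.0071936 mol
mass O = 0.7869 − (0.086380 + 0.010873 + 0.57480) = 0.11485 g → mol O = 0.11485 ÷ 15.999 = 0.0071784 mol
Divide by the smallest (0.0071784 mol): C 1.002, H 1.503, Br 1.002, O 1.000
Multiplying each by 2 gives whole numbers: C 2.00, H 3.01, Br 2.00, O 2.00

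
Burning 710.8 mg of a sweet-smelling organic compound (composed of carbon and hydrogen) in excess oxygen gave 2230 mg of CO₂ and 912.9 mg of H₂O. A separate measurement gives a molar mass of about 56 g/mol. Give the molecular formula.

mol C = 2.230 g CO₂ ÷ 44.009 g/mol = 0.050671 mol
mol H = 2 × 0.9129 g H₂O ÷ 18.015 g/mol = 0.10135 mol
Divide by the smallest (0.050671 mol): C 1.000, H 2.000
Empirical formula: CH2
Empirical-formula mass = 14.03 g/mol; 56 ÷ 14.03 ≈ 4, so the molecular formula is C4H8.

C4H8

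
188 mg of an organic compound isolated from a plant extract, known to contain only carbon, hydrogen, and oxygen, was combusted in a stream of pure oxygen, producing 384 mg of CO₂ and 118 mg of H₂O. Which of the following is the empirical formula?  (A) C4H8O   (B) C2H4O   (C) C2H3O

mol C = 0.384 g CO₂ ÷ 44.009 g/mol = 0.008725 mol
mol H = 2 × 0.118 g H₂O ÷ 18.015 g/mol = 0.01310 mol
mass O = 0.188 − (0.1048 + 0.01320) = 0.06999 g → mol O = 0.06999 ÷ 15.999 = 0.004375 mol
Divide by the smallest (0.004375 mol): C 1.994, H 2.994, O 1.000

(C) C2H3O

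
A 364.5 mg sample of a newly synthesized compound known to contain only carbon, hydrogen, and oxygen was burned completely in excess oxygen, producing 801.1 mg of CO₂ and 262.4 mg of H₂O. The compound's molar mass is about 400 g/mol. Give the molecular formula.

mol C = 0.8011 g CO₂ ÷ 44.009 g/mol = 0.018203 mol
mol H = 2 × 0.2624 g H₂O ÷ 18.015 g/mol = 0.029131 mol
mass O = 0.3645 − (0.21864 + 0.029364) = 0.11650 g → mol O = 0.11650 ÷ 15.999 = 0.0072816 mol
Divide by the smallest (0.0072816 mol): C 2.500, H 4.001, O 1.000
Multiplying each by 2 gives whole numbers: C 5.00, H 8.00, O 2.00
Empirical formula: C5H8O2
Empirical-formula mass = 100.12 g/mol; 400 ÷ 100.12 ≈ 4, so the molecular formula is C20H32O8.

C20H32O8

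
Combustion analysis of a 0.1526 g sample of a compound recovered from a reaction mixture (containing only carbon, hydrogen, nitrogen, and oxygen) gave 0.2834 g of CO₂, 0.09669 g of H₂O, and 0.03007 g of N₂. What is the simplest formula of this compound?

C3H5NO

mol C = 0.2834 g CO₂ ÷ 44.009 g/mol = 0.0064396 mol
mol H = 2 × 0.09669 g H₂O ÷ 18.015 g/mol = 0.010734 mol
mol N = 2 × 0.03007 g N₂ ÷ 28.014 g/mol = 0.0021468 mol
mass O = 0.1526 − (0.077346 + 0.010820 + 0.030070) = 0.034364 g → mol O = 0.034364 ÷ 15.999 = 0.0021479 mol
Divide by the smallest (0.0021468 mol): C 3.000, H 5.000, N 1.000, O 1.001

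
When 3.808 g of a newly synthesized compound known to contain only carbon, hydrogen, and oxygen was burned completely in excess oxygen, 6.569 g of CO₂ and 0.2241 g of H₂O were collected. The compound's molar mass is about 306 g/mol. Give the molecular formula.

C12H2O10

mol C = 6.569 g CO₂ ÷ 44.009 g/mol = 0.14926 mol
mol H = 2 × 0.2241 g H₂O ÷ 18.015 g/mol = 0.024879 mol
mass O = 3.808 − (1.7928 + 0.025078) = 1.9901 g → mol O = 1.9901 ÷ 15.999 = 0.12439 mol
Divide by the smallest (0.024879 mol): C 6.000, H 1.000, O 5.000
Empirical formula: C6HO5
Empirical-formula mass = 153.07 g/mol; 306 ÷ 153.07 ≈ 2, so the molecular formula is C12H2O10.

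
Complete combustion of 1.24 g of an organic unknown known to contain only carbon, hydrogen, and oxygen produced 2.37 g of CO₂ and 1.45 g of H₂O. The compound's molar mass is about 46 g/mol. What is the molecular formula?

C2H6O

mol C = 2.37 g CO₂ ÷ 44.009 g/mol = 0.05385 mol
mol H = 2 × 1.45 g H₂O ÷ 18.015 g/mol = 0.1610 mol
mass O = 1.24 − (0.6468 + 0.1623) = 0.4309 g → mol O = 0.4309 ÷ 15.999 = 0.02693 mol
Divide by the smallest (0.02693 mol): C 1.999, H 5.977, O 1.000
Empirical formula: C2H6O
Empirical-formula mass = 46.07 g/mol; 46 ÷ 46.07 ≈ 1, so the molecular formula is C2H6O.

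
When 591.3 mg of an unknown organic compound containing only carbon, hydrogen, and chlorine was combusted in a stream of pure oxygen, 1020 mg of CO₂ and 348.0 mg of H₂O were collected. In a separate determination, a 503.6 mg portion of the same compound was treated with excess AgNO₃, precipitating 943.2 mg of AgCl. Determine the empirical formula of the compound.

C3H5Cl

mol C = 1.020 g CO₂ ÷ 44.009 g/mol = 0.023177 mol
mol H = 2 × 0.3480 g H₂O ÷ 18.015 g/mol = 0.038634 mol
From the AgCl data: mol Cl per gram of compound = (0.9432 ÷ 143.318) ÷ 0.5036 = 0.013068 mol/g, so in the 0.5913 g combustion sample mol Cl = 0.0077273 mol
Divide by the smallest (0.0077273 mol): C 2.999, H 5.000, Cl 1.000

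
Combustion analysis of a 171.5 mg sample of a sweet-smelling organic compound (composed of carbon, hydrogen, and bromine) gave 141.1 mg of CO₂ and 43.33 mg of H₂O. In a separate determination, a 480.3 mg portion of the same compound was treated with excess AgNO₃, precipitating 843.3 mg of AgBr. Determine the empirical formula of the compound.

C2H3Br

mol C = 0.1411 g CO₂ ÷ 44.009 g/mol = 0.0032062 mol
mol H = 2 × 0.04333 g H₂O ÷ 18.015 g/mol = 0.0048104 mol
From the AgBr data: mol Br per gram of compound = (0.8433 ÷ 187.772) ÷ 0.4803 = 0.0093506 mol/g, so in the 0.1715 g combustion sample mol Br = 0.0016036 mol
Divide by the smallest (0.0016036 mol): C 1.999, H 3.000, Br 1.000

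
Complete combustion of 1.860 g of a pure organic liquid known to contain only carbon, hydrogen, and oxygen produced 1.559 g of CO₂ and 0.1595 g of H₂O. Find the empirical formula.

mol C = 1.559 g CO₂ ÷ 44.009 g/mol = 0.035425 mol
mol H = 2 × 0.1595 g H₂O ÷ 18.015 g/mol = 0.017707 mol
mass O = 1.860 − (0.42548 + 0.017849) = 1.4167 g → mol O = 1.4167 ÷ 15.999 = 0.088547 mol
Divide by the smallest (0.017707 mol): C 2.001, H 1.000, O 5.001

C2HO5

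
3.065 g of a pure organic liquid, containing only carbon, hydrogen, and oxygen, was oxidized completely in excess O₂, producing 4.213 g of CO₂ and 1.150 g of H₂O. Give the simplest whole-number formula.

C6H8O7

mol C = 4.213 g CO₂ ÷ 44.009 g/mol = 0.095730 mol
mol H = 2 × 1.150 g H₂O ÷ 18.015 g/mol = 0.12767 mol
mass O = 3.065 − (1.1498 + 0.12869) = 1.7865 g → mol O = 1.7865 ÷ 15.999 = 0.11166 mol
Divide by the smallest (0.095730 mol): C 1.000, H 1.334, O 1.166
Multiplying each by 6 gives whole numbers: C 6.00, H 8.00, O 7.00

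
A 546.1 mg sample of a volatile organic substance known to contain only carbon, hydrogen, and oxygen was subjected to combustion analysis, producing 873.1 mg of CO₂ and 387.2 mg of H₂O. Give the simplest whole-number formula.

C6H13O5

mol C = 0.8731 g CO₂ ÷ 44.009 g/mol = 0.019839 mol
mol H = 2 × 0.3872 g H₂O ÷ 18.015 g/mol = 0.042986 mol
mass O = 0.5461 − (0.23829 + 0.043330) = 0.26448 g → mol O = 0.26448 ÷ 15.999 = 0.016531 mol
Divide by the smallest (0.016531 mol): C 1.200, H 2.600, O 1.000
Multiplying each by 5 gives whole numbers: C 6.00, H 13.00, O 5.00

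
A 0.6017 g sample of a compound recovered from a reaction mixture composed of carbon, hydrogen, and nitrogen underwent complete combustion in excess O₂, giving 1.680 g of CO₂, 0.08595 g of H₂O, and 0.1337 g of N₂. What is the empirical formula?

C4HN

mol C = 1.680 g CO₂ ÷ 44.009 g/mol = 0.038174 mol
mol H = 2 × 0.08595 g H₂O ÷ 18.015 g/mol = 0.0095420 mol
mol N = 2 × 0.1337 g N₂ ÷ 28.014 g/mol = 0.0095452 mol
Divide by the smallest (0.0095420 mol): C 4.001, H 1.000, N 1.000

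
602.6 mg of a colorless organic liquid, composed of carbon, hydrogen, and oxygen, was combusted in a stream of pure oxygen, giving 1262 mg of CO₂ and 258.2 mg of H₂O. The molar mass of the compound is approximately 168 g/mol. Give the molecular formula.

C8H8O4

mol C = 1.262 g CO₂ ÷ 44.009 g/mol = 0.028676 mol
mol H = 2 × 0.2582 g H₂O ÷ 18.015 g/mol = 0.028665 mol
mass O = 0.6026 − (0.34443 + 0.028894) = 0.22928 g → mol O = 0.22928 ÷ 15.999 = 0.014331 mol
Divide by the smallest (0.014331 mol): C 2.001, H 2.000, O 1.000
Empirical formula: C2H2O
Empirical-formula mass = 42.04 g/mol; 168 ÷ 42.04 ≈ 4, so the molecular formula is C8H8O4.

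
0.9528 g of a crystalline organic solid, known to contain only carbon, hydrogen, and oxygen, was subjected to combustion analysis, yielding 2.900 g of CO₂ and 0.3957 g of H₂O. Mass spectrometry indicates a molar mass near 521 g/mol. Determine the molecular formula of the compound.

C36H24O4

mol C = 2.900 g CO₂ ÷ 44.009 g/mol = 0.065896 mol
mol H = 2 × 0.3957 g H₂O ÷ 18.015 g/mol = 0.043930 mol
mass O = 0.9528 − (0.79147 + 0.044281) = 0.11705 g → mol O = 0.11705 ÷ 15.999 = 0.0073159 mol
Divide by the smallest (0.0073159 mol): C 9.007, H 6.005, O 1.000
Empirical formula: C9H6O
Empirical-formula mass = 130.15 g/mol; 521 ÷ 130.15 ≈ 4, so the molecular formula is C36H24O4.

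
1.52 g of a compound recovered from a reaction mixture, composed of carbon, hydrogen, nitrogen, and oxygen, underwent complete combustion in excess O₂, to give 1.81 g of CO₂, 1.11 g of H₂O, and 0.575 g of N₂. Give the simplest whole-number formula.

mol C = 1.81 g CO₂ ÷ 44.009 g/mol = 0.04113 mol
mol H = 2 × 1.11 g H₂O ÷ 18.015 g/mol = 0.1232 mol
mol N = 2 × 0.575 g N₂ ÷ 28.014 g/mol = 0.04105 mol
mass O = 1.52 − (0.4940 + 0.1242 + 0.5750) = 0.3268 g → mol O = 0.3268 ÷ 15.999 = 0.02043 mol
Divide by the smallest (0.02043 mol): C 2.014, H 6.033, N 2.010, O 1.000

C2H6N2O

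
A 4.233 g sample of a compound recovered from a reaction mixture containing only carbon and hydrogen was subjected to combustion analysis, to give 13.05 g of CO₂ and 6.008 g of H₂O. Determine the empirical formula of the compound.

C4H9

mol C = 13.05 g CO₂ ÷ 44.009 g/mol = 0.29653 mol
mol H = 2 × 6.008 g H₂O ÷ 18.015 g/mol = 0.66700 mol
Divide by the smallest (0.29653 mol): C 1.000, H 2.249
Multiplying each by 4 gives whole numbers: C 4.00, H 9.00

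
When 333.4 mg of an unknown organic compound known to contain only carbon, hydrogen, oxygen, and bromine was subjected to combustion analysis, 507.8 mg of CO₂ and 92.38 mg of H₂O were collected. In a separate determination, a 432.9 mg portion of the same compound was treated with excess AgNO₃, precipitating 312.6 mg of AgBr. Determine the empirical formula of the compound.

mol C = 0.5078 g CO₂ ÷ 44.009 g/mol = 0.011539 mol
mol H = 2 × 0.09238 g H₂O ÷ 18.015 g/mol = 0.010256 mol
From the AgBr data: mol Br per gram of compound = (0.3126 ÷ 187.772) ÷ 0.4329 = 0.0038457 mol/g, so in the 0.3334 g combustion sample mol Br = 0.0012821 mol
mass O = 0.3334 − (0.13859 + 0.010338 + 0.10245) = 0.082024 g → mol O = 0.082024 ÷ 15.999 = 0.0051268 mol
Divide by the smallest (0.0012821 mol): C 8.999, H 7.999, Br 1.000, O 3.999

C9H8BrO4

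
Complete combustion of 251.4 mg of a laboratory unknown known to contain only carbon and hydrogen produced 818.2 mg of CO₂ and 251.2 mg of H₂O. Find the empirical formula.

C2H3

mol C = 0.8182 g CO₂ ÷ 44.009 g/mol = 0.018592 mol
mol H = 2 × 0.2512 g H₂O ÷ 18.015 g/mol = 0.027888 mol
Divide by the smallest (0.018592 mol): C 1.000, H 1.500
Multiplying each by 2 gives whole numbers: C 2.00, H 3.00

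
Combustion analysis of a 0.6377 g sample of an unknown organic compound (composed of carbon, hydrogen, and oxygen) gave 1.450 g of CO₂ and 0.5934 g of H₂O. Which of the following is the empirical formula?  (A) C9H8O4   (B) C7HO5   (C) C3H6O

mol C = 1.450 g CO₂ ÷ 44.009 g/mol = 0.032948 mol
mol H = 2 × 0.5934 g H₂O ÷ 18.015 g/mol = 0.065878 mol
mass O = 0.6377 − (0.39574 + 0.066405) = 0.17556 g → mol O = 0.17556 ÷ 15.999 = 0.010973 mol
Divide by the smallest (0.010973 mol): C 3.003, H 6.004, O 1.000

(C) C3H6O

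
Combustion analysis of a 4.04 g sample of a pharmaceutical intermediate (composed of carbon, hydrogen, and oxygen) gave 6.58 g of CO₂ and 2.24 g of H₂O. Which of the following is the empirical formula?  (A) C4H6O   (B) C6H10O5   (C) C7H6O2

(B) C6H10O5

mol C = 6.58 g CO₂ ÷ 44.009 g/mol = 0.1495 mol
mol H = 2 × 2.24 g H₂O ÷ 18.015 g/mol = 0.2487 mol
mass O = 4.04 − (1.796 + 0.2507) = 1.994 g → mol O = 1.994 ÷ 15.999 = 0.1246 mol
Divide by the smallest (0.1246 mol): C 1.200, H 1.996, O 1.000
Multiplying each by 5 gives whole numbers: C 6.00, H 9.98, O 5.00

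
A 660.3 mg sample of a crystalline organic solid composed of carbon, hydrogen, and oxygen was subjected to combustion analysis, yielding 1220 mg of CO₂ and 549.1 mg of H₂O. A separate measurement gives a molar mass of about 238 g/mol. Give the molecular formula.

mol C = 1.220 g CO₂ ÷ 44.009 g/mol = 0.027722 mol
mol H = 2 × 0.5491 g H₂O ÷ 18.015 g/mol = 0.060960 mol
mass O = 0.6603 − (0.33296 + 0.061448) = 0.26589 g → mol O = 0.26589 ÷ 15.999 = 0.016619 mol
Divide by the smallest (0.016619 mol): C 1.668, H 3.668, O 1.000
Multiplying each by 3 gives whole numbers: C 5.00, H 11.00, O 3.00
Empirical formula: C5H11O3
Empirical-formula mass = 119.14 g/mol; 238 ÷ 119.14 ≈ 2, so the molecular formula is C10H22O6.

C10H22O6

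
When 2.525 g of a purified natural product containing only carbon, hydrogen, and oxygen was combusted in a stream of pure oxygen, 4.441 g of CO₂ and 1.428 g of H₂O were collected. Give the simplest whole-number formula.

C7H11O5

mol C = 4.441 g CO₂ ÷ 44.009 g/mol = 0.10091 mol
mol H = 2 × 1.428 g H₂O ÷ 18.015 g/mol = 0.15853 mol
mass O = 2.525 − (1.2120 + 0.15980) = 1.1532 g → mol O = 1.1532 ÷ 15.999 = 0.072077 mol
Divide by the smallest (0.072077 mol): C 1.400, H 2.200, O 1.000
Multiplying each by 5 gives whole numbers: C 7.00, H 11.00, O 5.00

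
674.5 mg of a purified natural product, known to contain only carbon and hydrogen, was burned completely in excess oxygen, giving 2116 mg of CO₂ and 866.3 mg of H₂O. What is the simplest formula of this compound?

mol C = 2.116 g CO₂ ÷ 44.009 g/mol = 0.048081 mol
mol H = 2 × 0.8663 g H₂O ÷ 18.015 g/mol = 0.096175 mol
Divide by the smallest (0.048081 mol): C 1.000, H 2.000

CH2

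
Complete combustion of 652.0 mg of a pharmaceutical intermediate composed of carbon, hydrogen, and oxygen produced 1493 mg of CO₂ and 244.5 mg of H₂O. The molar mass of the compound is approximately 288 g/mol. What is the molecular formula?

mol C = 1.493 g CO₂ ÷ 44.009 g/mol = 0.033925 mol
mol H = 2 × 0.2445 g H₂O ÷ 18.015 g/mol = 0.027144 mol
mass O = 0.6520 − (0.40747 + 0.027361) = 0.21717 g → mol O = 0.21717 ÷ 15.999 = 0.013574 mol
Divide by the smallest (0.013574 mol): C 2.499, H 2.000, O 1.000
Multiplying each by 2 gives whole numbers: C 5.00, H 4.00, O 2.00
Empirical formula: C5H4O2
Empirical-formula mass = 96.08 g/mol; 288 ÷ 96.08 ≈ 3, so the molecular formula is C15H12O6.

C15H12O6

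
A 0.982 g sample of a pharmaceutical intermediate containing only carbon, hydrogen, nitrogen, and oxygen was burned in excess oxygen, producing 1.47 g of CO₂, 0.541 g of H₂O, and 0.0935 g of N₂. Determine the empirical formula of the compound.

C5H9NO4

mol C = 1.47 g CO₂ ÷ 44.009 g/mol = 0.03340 mol
mol H = 2 × 0.541 g H₂O ÷ 18.015 g/mol = 0.06006 mol
mol N = 2 × 0.0935 g N₂ ÷ 28.014 g/mol = 0.006675 mol
mass O = 0.982 − (0.4012 + 0.06054 + 0.09350) = 0.4268 g → mol O = 0.4268 ÷ 15.999 = 0.02667 mol
Divide by the smallest (0.006675 mol): C 5.004, H 8.998, N 1.000, O 3.996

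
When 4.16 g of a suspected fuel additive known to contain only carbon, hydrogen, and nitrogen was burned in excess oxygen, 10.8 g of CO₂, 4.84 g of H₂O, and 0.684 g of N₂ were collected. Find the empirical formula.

mol C = 10.8 g CO₂ ÷ 44.009 g/mol = 0.2454 mol
mol H = 2 × 4.84 g H₂O ÷ 18.015 g/mol = 0.5373 mol
mol N = 2 × 0.684 g N₂ ÷ 28.014 g/mol = 0.04883 mol
Divide by the smallest (0.04883 mol): C 5.025, H 11.003, N 1.000

C5H11N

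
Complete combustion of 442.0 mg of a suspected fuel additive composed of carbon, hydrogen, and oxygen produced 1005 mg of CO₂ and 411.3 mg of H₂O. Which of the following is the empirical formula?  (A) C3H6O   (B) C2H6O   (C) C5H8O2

(A) C3H6O

mol C = 1.005 g CO₂ ÷ 44.009 g/mol = 0.022836 mol
mol H = 2 × 0.4113 g H₂O ÷ 18.015 g/mol = 0.045662 mol
mass O = 0.4420 − (0.27429 + 0.046027) = 0.12169 g → mol O = 0.12169 ÷ 15.999 = 0.0076059 mol
Divide by the smallest (0.0076059 mol): C 3.002, H 6.003, O 1.000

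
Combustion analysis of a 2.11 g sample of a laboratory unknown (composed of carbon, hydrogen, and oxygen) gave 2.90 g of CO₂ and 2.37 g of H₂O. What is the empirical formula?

mol C = 2.90 g CO₂ ÷ 44.009 g/mol = 0.06590 mol
mol H = 2 × 2.37 g H₂O ÷ 18.015 g/mol = 0.2631 mol
mass O = 2.11 − (0.7915 + 0.2652) = 1.053 g → mol O = 1.053 ÷ 15.999 = 0.06584 mol
Divide by the smallest (0.06584 mol): C 1.001, H 3.997, O 1.000

CH4O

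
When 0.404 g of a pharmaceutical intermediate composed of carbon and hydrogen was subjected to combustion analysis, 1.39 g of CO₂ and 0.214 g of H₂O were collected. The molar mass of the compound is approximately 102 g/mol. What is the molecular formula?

C8H6

mol C = 1.39 g CO₂ ÷ 44.009 g/mol = 0.03158 mol
mol H = 2 × 0.214 g H₂O ÷ 18.015 g/mol = 0.02376 mol
Divide by the smallest (0.02376 mol): C 1.329, H 1.000
Multiplying each by 3 gives whole numbers: C 3.99, H 3.00
Empirical formula: C4H3
Empirical-formula mass = 51.07 g/mol; 102 ÷ 51.07 ≈ 2, so the molecular formula is C8H6.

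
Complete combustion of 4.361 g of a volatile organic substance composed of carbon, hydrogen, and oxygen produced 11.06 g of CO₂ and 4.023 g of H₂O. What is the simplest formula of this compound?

mol C = 11.06 g CO₂ ÷ 44.009 g/mol = 0.25131 mol
mol H = 2 × 4.023 g H₂O ÷ 18.015 g/mol = 0.44663 mol
mass O = 4.361 − (3.0185 + 0.45020) = 0.89229 g → mol O = 0.89229 ÷ 15.999 = 0.055771 mol
Divide by the smallest (0.055771 mol): C 4.506, H 8.008, O 1.000
Multiplying each by 2 gives whole numbers: C 9.01, H 16.02, O 2.00

C9H16O2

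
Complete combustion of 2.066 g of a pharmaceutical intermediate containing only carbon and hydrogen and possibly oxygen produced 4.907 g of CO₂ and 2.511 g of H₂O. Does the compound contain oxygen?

mol C = 4.907 g CO₂ ÷ 44.009 g/mol = 0.11150 mol
mol H = 2 × 2.511 g H₂O ÷ 18.015 g/mol = 0.27877 mol
C and H account for only 1.6202 g of the 2.066 g sample; the remaining 0.44578 g must be oxygen.

yes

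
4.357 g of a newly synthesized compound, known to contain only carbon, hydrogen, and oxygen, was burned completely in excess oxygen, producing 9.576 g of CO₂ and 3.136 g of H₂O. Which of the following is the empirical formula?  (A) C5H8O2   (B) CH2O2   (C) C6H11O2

mol C = 9.576 g CO₂ ÷ 44.009 g/mol = 0.21759 mol
mol H = 2 × 3.136 g H₂O ÷ 18.015 g/mol = 0.34815 mol
mass O = 4.357 − (2.6135 + 0.35094) = 1.3926 g → mol O = 1.3926 ÷ 15.999 = 0.087041 mol
Divide by the smallest (0.087041 mol): C 2.500, H 4.000, O 1.000
Multiplying each by 2 gives whole numbers: C 5.00, H 8.00, O 2.00

(A) C5H8O2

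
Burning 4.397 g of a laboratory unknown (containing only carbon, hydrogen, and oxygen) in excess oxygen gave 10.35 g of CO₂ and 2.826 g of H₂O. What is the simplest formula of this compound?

mol C = 10.35 g CO₂ ÷ 44.009 g/mol = 0.23518 mol
mol H = 2 × 2.826 g H₂O ÷ 18.015 g/mol = 0.31374 mol
mass O = 4.397 − (2.8247 + 0.31625) = 1.2560 g → mol O = 1.2560 ÷ 15.999 = 0.078506 mol
Divide by the smallest (0.078506 mol): C 2.996, H 3.996, O 1.000

C3H4O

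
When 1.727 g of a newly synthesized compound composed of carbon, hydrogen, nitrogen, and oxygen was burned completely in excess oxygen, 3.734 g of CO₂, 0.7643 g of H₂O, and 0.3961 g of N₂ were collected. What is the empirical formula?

mol C = 3.734 g CO₂ ÷ 44.009 g/mol = 0.084846 mol
mol H = 2 × 0.7643 g H₂O ÷ 18.015 g/mol = 0.084852 mol
mol N = 2 × 0.3961 g N₂ ÷ 28.014 g/mol = 0.028279 mol
mass O = 1.727 − (1.0191 + 0.085530 + 0.39610) = 0.22628 g → mol O = 0.22628 ÷ 15.999 = 0.014143 mol
Divide by the smallest (0.014143 mol): C 5.999, H 5.999, N 1.999, O 1.000

C6H6N2O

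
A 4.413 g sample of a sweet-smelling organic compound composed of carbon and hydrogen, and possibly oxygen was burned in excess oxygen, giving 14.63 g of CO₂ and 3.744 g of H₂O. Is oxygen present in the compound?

mol C = 14.63 g CO₂ ÷ 44.009 g/mol = 0.33243 mol
mol H = 2 × 3.744 g H₂O ÷ 18.015 g/mol = 0.41565 mol
C and H together account for 4.4118 g — essentially the entire 4.413 g sample — so the compound contains no oxygen.

no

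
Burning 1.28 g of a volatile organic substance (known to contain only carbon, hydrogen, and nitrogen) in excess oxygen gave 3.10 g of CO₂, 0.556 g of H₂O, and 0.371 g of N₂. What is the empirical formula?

C8H7N3

mol C = 3.10 g CO₂ ÷ 44.009 g/mol = 0.07044 mol
mol H = 2 × 0.556 g H₂O ÷ 18.015 g/mol = 0.06173 mol
mol N = 2 × 0.371 g N₂ ÷ 28.014 g/mol = 0.02649 mol
Divide by the smallest (0.02649 mol): C 2.659, H 2.330, N 1.000
Multiplying each by 3 gives whole numbers: C 7.98, H 6.99, N 3.00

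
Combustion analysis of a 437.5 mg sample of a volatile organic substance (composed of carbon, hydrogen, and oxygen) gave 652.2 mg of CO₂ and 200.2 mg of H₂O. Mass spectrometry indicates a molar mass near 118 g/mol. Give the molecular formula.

mol C = 0.6522 g CO₂ ÷ 44.009 g/mol = 0.014820 mol
mol H = 2 × 0.2002 g H₂O ÷ 18.015 g/mol = 0.022226 mol
mass O = 0.4375 − (0.17800 + 0.022404) = 0.23710 g → mol O = 0.23710 ÷ 15.999 = 0.014819 mol
Divide by the smallest (0.014819 mol): C 1.000, H 1.500, O 1.000
Multiplying each by 2 gives whole numbers: C 2.00, H 3.00, O 2.00
Empirical formula: C2H3O2
Empirical-formula mass = 59.04 g/mol; 118 ÷ 59.04 ≈ 2, so the molecular formula is C4H6O4.

C4H6O4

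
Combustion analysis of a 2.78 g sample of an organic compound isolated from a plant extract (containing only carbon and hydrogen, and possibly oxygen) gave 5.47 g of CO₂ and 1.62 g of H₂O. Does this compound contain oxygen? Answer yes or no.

yes

mol C = 5.47 g CO₂ ÷ 44.009 g/mol = 0.1243 mol
mol H = 2 × 1.62 g H₂O ÷ 18.015 g/mol = 0.1799 mol
C and H account for only 1.674 g of the 2.78 g sample; the remaining 1.106 g must be oxygen.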